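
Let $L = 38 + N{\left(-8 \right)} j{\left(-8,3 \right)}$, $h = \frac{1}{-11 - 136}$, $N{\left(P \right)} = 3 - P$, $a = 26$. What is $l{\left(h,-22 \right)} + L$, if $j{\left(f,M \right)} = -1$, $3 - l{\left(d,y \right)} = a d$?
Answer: $\frac{4436}{147} \approx 30.177$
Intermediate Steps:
$h = - \frac{1}{147}$ ($h = \frac{1}{-147} = - \frac{1}{147} \approx -0.0068027$)
$l{\left(d,y \right)} = 3 - 26 d$
$L = 27$ ($L = 38 + \left(3 - -8\right) \left(-1\right) = 38 + \left(3 + 8\right) \left(-1\right) = 38 + 11 \left(-1\right) = 38 - 11 = 27$)
$l{\left(h,-22 \right)} + L = \left(3 - - \frac{26}{147}\right) + 27 = \left(3 + \frac{26}{147}\right) + 27 = \frac{467}{147} + 27 = \frac{4436}{147}$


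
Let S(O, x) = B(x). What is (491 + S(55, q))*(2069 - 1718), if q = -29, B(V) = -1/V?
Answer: 4998240/29 ≈ 1.7235e+5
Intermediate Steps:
S(O, x) = -1/x
(491 + S(55, q))*(2069 - 1718) = (491 - 1/(-29))*(2069 - 1718) = (491 - 1*(-1/29))*351 = (491 + 1/29)*351 = (14240/29)*351 = 4998240/29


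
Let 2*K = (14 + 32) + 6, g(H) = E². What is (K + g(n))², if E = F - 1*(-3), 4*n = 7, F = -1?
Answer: 900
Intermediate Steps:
n = 7/4 (n = (¼)*7 = 7/4 ≈ 1.7500)
E = 2 (E = -1 - 1*(-3) = -1 + 3 = 2)
g(H) = 4 (g(H) = 2² = 4)
K = 26 (K = ((14 + 32) + 6)/2 = (46 + 6)/2 = (½)*52 = 26)
(K + g(n))² = (26 + 4)² = 30² = 900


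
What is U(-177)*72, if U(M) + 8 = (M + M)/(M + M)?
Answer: -504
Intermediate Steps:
U(M) = -7 (U(M) = -8 + (M + M)/(M + M) = -8 + (2*M)/((2*M)) = -8 + (2*M)*(1/(2*M)) = -8 + 1 = -7)
U(-177)*72 = -7*72 = -504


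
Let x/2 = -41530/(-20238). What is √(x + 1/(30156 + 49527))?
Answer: √32941789617146953/89590253 ≈ 2.0259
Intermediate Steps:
x = 41530/10119 (x = 2*(-41530/(-20238)) = 2*(-41530*(-1/20238)) = 2*(20765/10119) = 41530/10119 ≈ 4.1042)
√(x + 1/(30156 + 49527)) = √(41530/10119 + 1/(30156 + 49527)) = √(41530/10119 + 1/79683) = √(367693901/89590253) = √32941789617146953/89590253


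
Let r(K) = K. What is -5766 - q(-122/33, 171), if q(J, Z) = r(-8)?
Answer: -5758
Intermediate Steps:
q(J, Z) = -8
-5766 - q(-122/33, 171) = -5766 - 1*(-8) = -5766 + 8 = -5758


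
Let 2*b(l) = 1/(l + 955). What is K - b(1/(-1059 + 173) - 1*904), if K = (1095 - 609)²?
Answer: 10672515817/45185 ≈ 2.3620e+5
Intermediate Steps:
b(l) = 1/(2*(955 + l)) (b(l) = 1/(2*(l + 955)) = 1/(2*(955 + l)))
K = 236196 (K = 486² = 236196)
K - b(1/(-1059 + 173) - 1*904) = 236196 - 1/(2*(955 + (1/(-1059 + 173) - 1*904))) = 236196 - 1/(2*(955 + (1/(-886) - 904))) = 236196 - 1/(2*(955 + (-1/886 - 904))) = 236196 - 1/(2*(955 - 800945/886)) = 236196 - 1/(2*45185/886) = 236196 - 886/(2*45185) = 236196 - 1*443/45185 = 236196 - 443/45185 = 10672515817/45185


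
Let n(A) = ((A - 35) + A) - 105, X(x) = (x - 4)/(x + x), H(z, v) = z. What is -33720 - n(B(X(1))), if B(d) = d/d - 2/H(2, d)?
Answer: -33580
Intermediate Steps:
X(x) = (-4 + x)/(2*x) (X(x) = (-4 + x)/((2*x)) = (-4 + x)*(1/(2*x)) = (-4 + x)/(2*x))
B(d) = 0 (B(d) = d/d - 2/2 = 1 - 2*1/2 = 1 - 1 = 0)
n(A) = -140 + 2*A (n(A) = ((-35 + A) + A) - 105 = (-35 + 2*A) - 105 = -140 + 2*A)
-33720 - n(B(X(1))) = -33720 - (-140 + 2*0) = -33720 - (-140 + 0) = -33720 - 1*(-140) = -33720 + 140 = -33580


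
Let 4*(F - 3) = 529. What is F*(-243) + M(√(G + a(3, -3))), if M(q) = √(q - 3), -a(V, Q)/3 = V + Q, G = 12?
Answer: -131463/4 + √(-3 + 2*√3) ≈ -32865.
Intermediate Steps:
a(V, Q) = -3*Q - 3*V (a(V, Q) = -3*(V + Q) = -3*(Q + V) = -3*Q - 3*V)
M(q) = √(-3 + q)
F = 541/4 (F = 3 + (¼)*529 = 3 + 529/4 = 541/4 ≈ 135.25)
F*(-243) + M(√(G + a(3, -3))) = (541/4)*(-243) + √(-3 + √(12 + (-3*(-3) - 3*3))) = -131463/4 + √(-3 + √(12 + (9 - 9))) = -131463/4 + √(-3 + √(12 + 0)) = -131463/4 + √(-3 + √12) = -131463/4 + √(-3 + 2*√3)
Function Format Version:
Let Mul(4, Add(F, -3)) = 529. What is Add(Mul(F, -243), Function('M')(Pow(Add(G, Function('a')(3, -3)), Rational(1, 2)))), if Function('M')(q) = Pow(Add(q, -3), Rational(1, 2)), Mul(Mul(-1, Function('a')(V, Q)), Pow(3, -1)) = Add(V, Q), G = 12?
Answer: Add(Rational(-131463, 4), Pow(Add(-3, Mul(2, Pow(3, Rational(1, 2)))), Rational(1, 2))) ≈ -32865.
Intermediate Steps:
Function('a')(V, Q) = Add(Mul(-3, Q), Mul(-3, V)) (Function('a')(V, Q) = Mul(-3, Add(V, Q)) = Mul(-3, Add(Q, V)) = Add(Mul(-3, Q), Mul(-3, V)))
Function('M')(q) = Pow(Add(-3, q), Rational(1, 2))
F = Rational(541, 4) (F = Add(3, Mul(Rational(1, 4), 529)) = Add(3, Rational(529, 4)) = Rational(541, 4) ≈ 135.25)
Add(Mul(F, -243), Function('M')(Pow(Add(G, Function('a')(3, -3)), Rational(1, 2)))) = Add(Mul(Rational(541, 4), -243), Pow(Add(-3, Pow(Add(12, Add(Mul(-3, -3), Mul(-3, 3))), Rational(1, 2))), Rational(1, 2))) = Add(Rational(-131463, 4), Pow(Add(-3, Pow(Add(12, Add(9, -9)), Rational(1, 2))), Rational(1, 2))) = Add(Rational(-131463, 4), Pow(Add(-3, Pow(Add(12, 0), Rational(1, 2))), Rational(1, 2))) = Add(Rational(-131463, 4), Pow(Add(-3, Pow(12, Rational(1, 2))), Rational(1, 2))) = Add(Rational(-131463, 4), Pow(Add(-3, Mul(2, Pow(3, Rational(1, 2)))), Rational(1, 2)))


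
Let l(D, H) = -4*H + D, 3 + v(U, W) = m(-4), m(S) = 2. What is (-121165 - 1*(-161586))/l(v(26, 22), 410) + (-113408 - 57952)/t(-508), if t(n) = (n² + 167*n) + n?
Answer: -5340233/208407 ≈ -25.624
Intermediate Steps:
v(U, W) = -1 (v(U, W) = -3 + 2 = -1)
t(n) = n² + 168*n
l(D, H) = D - 4*H
(-121165 - 1*(-161586))/l(v(26, 22), 410) + (-113408 - 57952)/t(-508) = (-121165 - 1*(-161586))/(-1 - 4*410) + (-113408 - 57952)/((-508*(168 - 508))) = (-121165 + 161586)/(-1 - 1640) - 171360/((-508*(-340))) = 40421/(-1641) - 171360/172720 = 40421*(-1/1641) - 171360*1/172720 = -40421/1641 - 126/127 = -5340233/208407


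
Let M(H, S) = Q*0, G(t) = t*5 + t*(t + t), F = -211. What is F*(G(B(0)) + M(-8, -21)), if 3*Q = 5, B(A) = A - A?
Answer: 0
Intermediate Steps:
B(A) = 0
Q = 5/3 (Q = (⅓)*5 = 5/3 ≈ 1.6667)
G(t) = 2*t² + 5*t (G(t) = 5*t + t*(2*t) = 5*t + 2*t² = 2*t² + 5*t)
M(H, S) = 0 (M(H, S) = (5/3)*0 = 0)
F*(G(B(0)) + M(-8, -21)) = -211*(0*(5 + 2*0) + 0) = -211*(0*(5 + 0) + 0) = -211*(0*5 + 0) = -211*(0 + 0) = -211*0 = 0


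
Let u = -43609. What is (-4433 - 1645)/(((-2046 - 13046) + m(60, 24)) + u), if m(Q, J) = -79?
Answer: 3039/29390 ≈ 0.10340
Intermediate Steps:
(-4433 - 1645)/(((-2046 - 13046) + m(60, 24)) + u) = (-4433 - 1645)/(((-2046 - 13046) - 79) - 43609) = -6078/((-15092 - 79) - 43609) = -6078/(-15171 - 43609) = -6078/(-58780) = -6078*(-1/58780) = 3039/29390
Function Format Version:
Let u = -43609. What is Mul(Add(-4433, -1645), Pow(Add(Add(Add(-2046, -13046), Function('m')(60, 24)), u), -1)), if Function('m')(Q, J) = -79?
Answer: Rational(3039, 29390) ≈ 0.10340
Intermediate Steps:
Mul(Add(-4433, -1645), Pow(Add(Add(Add(-2046, -13046), Function('m')(60, 24)), u), -1)) = Mul(Add(-4433, -1645), Pow(Add(Add(Add(-2046, -13046), -79), -43609), -1)) = Mul(-6078, Pow(Add(Add(-15092, -79), -43609), -1)) = Mul(-6078, Pow(Add(-15171, -43609), -1)) = Mul(-6078, Pow(-58780, -1)) = Mul(-6078, Rational(-1, 58780)) = Rational(3039, 29390)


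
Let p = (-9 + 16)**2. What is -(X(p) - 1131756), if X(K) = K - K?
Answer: 1131756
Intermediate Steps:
p = 49 (p = 7**2 = 49)
X(K) = 0
-(X(p) - 1131756) = -(0 - 1131756) = -1*(-1131756) = 1131756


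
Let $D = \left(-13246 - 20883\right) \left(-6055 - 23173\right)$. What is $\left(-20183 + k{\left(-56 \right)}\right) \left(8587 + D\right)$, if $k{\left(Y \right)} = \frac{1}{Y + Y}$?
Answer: $- \frac{2254915830646503}{112} \approx -2.0133 \cdot 10^{13}$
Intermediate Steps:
$D = 997522412$ ($D = \left(-34129\right) \left(-29228\right) = 997522412$)
$k{\left(Y \right)} = \frac{1}{2 Y}$
$\left(-20183 + k{\left(-56 \right)}\right) \left(8587 + D\right) = \left(-20183 + \frac{1}{2 \left(-56\right)}\right) \left(8587 + 997522412\right) = \left(-20183 + \frac{1}{2} \left(- \frac{1}{56}\right)\right) 997530999 = \left(-20183 - \frac{1}{112}\right) 997530999 = \left(- \frac{2260497}{112}\right) 997530999 = - \frac{2254915830646503}{112}$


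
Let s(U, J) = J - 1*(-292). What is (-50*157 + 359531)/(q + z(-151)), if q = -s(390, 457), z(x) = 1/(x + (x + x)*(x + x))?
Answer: -32021610093/68198696 ≈ -469.53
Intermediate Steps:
s(U, J) = 292 + J (s(U, J) = J + 292 = 292 + J)
z(x) = 1/(x + 4*x²) (z(x) = 1/(x + (2*x)*(2*x)) = 1/(x + 4*x²))
q = -749 (q = -(292 + 457) = -1*749 = -749)
(-50*157 + 359531)/(q + z(-151)) = (-50*157 + 359531)/(-749 + 1/((-151)*(1 + 4*(-151)))) = (-7850 + 359531)/(-749 - 1/(151*(1 - 604))) = 351681/(-749 - 1/151/(-603)) = 351681/(-749 - 1/151*(-1/603)) = 351681/(-749 + 1/91053) = 351681/(-68198696/91053) = 351681*(-91053/68198696) = -32021610093/68198696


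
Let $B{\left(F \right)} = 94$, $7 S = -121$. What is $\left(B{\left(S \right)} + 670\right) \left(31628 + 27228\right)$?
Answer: $44965984$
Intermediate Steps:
$S = - \frac{121}{7}$ ($S = \frac{1}{7} \left(-121\right) = - \frac{121}{7} \approx -17.286$)
$\left(B{\left(S \right)} + 670\right) \left(31628 + 27228\right) = \left(94 + 670\right) \left(31628 + 27228\right) = 764 \cdot 58856 = 44965984$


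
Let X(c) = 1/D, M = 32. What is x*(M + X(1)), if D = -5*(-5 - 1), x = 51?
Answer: 16337/10 ≈ 1633.7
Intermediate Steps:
D = 30 (D = -5*(-6) = 30)
X(c) = 1/30
x*(M + X(1)) = 51*(32 + 1/30) = 51*(961/30) = 16337/10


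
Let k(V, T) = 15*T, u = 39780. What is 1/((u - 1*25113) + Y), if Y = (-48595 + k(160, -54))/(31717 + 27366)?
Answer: 59083/866520956 ≈ 6.8184e-5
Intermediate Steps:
Y = -49405/59083 (Y = (-48595 + 15*(-54))/(31717 + 27366) = (-48595 - 810)/59083 = -49405*1/59083 = -49405/59083 ≈ -0.83620)
1/((u - 1*25113) + Y) = 1/((39780 - 1*25113) - 49405/59083) = 1/((39780 - 25113) - 49405/59083) = 1/(14667 - 49405/59083) = 1/(866520956/59083) = 59083/866520956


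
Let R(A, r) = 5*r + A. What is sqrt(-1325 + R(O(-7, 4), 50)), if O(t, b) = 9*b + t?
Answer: I*sqrt(1046) ≈ 32.342*I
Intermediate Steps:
O(t, b) = t + 9*b
R(A, r) = A + 5*r
sqrt(-1325 + R(O(-7, 4), 50)) = sqrt(-1325 + ((-7 + 9*4) + 5*50)) = sqrt(-1325 + ((-7 + 36) + 250)) = sqrt(-1325 + (29 + 250)) = sqrt(-1325 + 279) = sqrt(-1046) = I*sqrt(1046)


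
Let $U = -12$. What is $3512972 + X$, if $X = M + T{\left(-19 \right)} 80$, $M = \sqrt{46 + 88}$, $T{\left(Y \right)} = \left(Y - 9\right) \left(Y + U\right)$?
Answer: $3582412 + \sqrt{134} \approx 3.5824 \cdot 10^{6}$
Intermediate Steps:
$T{\left(Y \right)} = \left(-12 + Y\right) \left(-9 + Y\right)$ ($T{\left(Y \right)} = \left(Y - 9\right) \left(Y - 12\right) = \left(-9 + Y\right) \left(-12 + Y\right) = \left(-12 + Y\right) \left(-9 + Y\right)$)
$M = \sqrt{134} \approx 11.576$
$X = 69440 + \sqrt{134}$ ($X = \sqrt{134} + \left(108 + \left(-19\right)^{2} - -399\right) 80 = \sqrt{134} + \left(108 + 361 + 399\right) 80 = \sqrt{134} + 868 \cdot 80 = \sqrt{134} + 69440 = 69440 + \sqrt{134} \approx 69452.0$)
$3512972 + X = 3512972 + \left(69440 + \sqrt{134}\right) = 3582412 + \sqrt{134}$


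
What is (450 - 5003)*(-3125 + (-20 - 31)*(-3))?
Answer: 13531516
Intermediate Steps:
(450 - 5003)*(-3125 + (-20 - 31)*(-3)) = -4553*(-3125 - 51*(-3)) = -4553*(-3125 + 153) = -4553*(-2972) = 13531516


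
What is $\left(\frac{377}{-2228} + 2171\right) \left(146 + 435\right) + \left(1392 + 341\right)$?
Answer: $\frac{2813932115}{2228} \approx 1.263 \cdot 10^{6}$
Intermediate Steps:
$\left(\frac{377}{-2228} + 2171\right) \left(146 + 435\right) + \left(1392 + 341\right) = \left(377 \left(- \frac{1}{2228}\right) + 2171\right) 581 + 1733 = \left(- \frac{377}{2228} + 2171\right) 581 + 1733 = \frac{4836611}{2228} \cdot 581 + 1733 = \frac{2810070991}{2228} + 1733 = \frac{2813932115}{2228}$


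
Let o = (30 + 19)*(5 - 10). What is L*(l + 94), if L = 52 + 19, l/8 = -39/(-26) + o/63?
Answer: 47854/9 ≈ 5317.1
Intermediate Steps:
o = -245 (o = 49*(-5) = -245)
l = -172/9 (l = 8*(-39/(-26) - 245/63) = 8*(-39*(-1/26) - 245*1/63) = 8*(3/2 - 35/9) = 8*(-43/18) = -172/9 ≈ -19.111)
L = 71
L*(l + 94) = 71*(-172/9 + 94) = 71*(674/9) = 47854/9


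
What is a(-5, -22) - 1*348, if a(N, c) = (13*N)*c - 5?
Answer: 1077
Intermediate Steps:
a(N, c) = -5 + 13*N*c (a(N, c) = 13*N*c - 5 = -5 + 13*N*c)
a(-5, -22) - 1*348 = (-5 + 13*(-5)*(-22)) - 1*348 = (-5 + 1430) - 348 = 1425 - 348 = 1077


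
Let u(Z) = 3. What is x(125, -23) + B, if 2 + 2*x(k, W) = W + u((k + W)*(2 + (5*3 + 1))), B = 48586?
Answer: 48575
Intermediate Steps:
x(k, W) = 1/2 + W/2 (x(k, W) = -1 + (W + 3)/2 = -1 + (3 + W)/2 = -1 + (3/2 + W/2) = 1/2 + W/2)
x(125, -23) + B = (1/2 + (1/2)*(-23)) + 48586 = (1/2 - 23/2) + 48586 = -11 + 48586 = 48575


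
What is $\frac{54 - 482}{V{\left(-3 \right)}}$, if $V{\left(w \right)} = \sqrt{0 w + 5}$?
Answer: $- \frac{428 \sqrt{5}}{5} \approx -191.41$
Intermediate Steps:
$V{\left(w \right)} = \sqrt{5}$ ($V{\left(w \right)} = \sqrt{0 + 5} = \sqrt{5}$)
$\frac{54 - 482}{V{\left(-3 \right)}} = \frac{54 - 482}{\sqrt{5}} = - 428 \frac{\sqrt{5}}{5} = - \frac{428 \sqrt{5}}{5}$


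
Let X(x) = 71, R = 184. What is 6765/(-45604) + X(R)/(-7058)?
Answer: -25492627/160936516 ≈ -0.15840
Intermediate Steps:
6765/(-45604) + X(R)/(-7058) = 6765/(-45604) + 71/(-7058) = 6765*(-1/45604) + 71*(-1/7058) = -6765/45604 - 71/7058 = -25492627/160936516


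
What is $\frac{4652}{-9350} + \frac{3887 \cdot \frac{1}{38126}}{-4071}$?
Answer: $- \frac{129730087}{260729850} \approx -0.49757$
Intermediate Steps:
$\frac{4652}{-9350} + \frac{3887 \cdot \frac{1}{38126}}{-4071} = 4652 \left(- \frac{1}{9350}\right) + 3887 \cdot \frac{1}{38126} \left(- \frac{1}{4071}\right) = - \frac{2326}{4675} + \frac{3887}{38126} \left(- \frac{1}{4071}\right) = - \frac{2326}{4675} - \frac{169}{6748302} = - \frac{129730087}{260729850}$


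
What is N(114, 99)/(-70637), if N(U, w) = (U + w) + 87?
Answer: -300/70637 ≈ -0.0042471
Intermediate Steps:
N(U, w) = 87 + U + w
N(114, 99)/(-70637) = (87 + 114 + 99)/(-70637) = 300*(-1/70637) = -300/70637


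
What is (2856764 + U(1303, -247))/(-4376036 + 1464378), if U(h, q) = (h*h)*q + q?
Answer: 208251153/1455829 ≈ 143.05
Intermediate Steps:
U(h, q) = q + q*h² (U(h, q) = h²*q + q = q*h² + q = q + q*h²)
(2856764 + U(1303, -247))/(-4376036 + 1464378) = (2856764 - 247*(1 + 1303²))/(-4376036 + 1464378) = (2856764 - 247*(1 + 1697809))/(-2911658) = (2856764 - 247*1697810)*(-1/2911658) = (2856764 - 419359070)*(-1/2911658) = -416502306*(-1/2911658) = 208251153/1455829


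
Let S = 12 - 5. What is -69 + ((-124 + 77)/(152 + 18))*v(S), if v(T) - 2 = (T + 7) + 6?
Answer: -6382/85 ≈ -75.082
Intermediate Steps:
S = 7
v(T) = 15 + T (v(T) = 2 + ((T + 7) + 6) = 2 + ((7 + T) + 6) = 2 + (13 + T) = 15 + T)
-69 + ((-124 + 77)/(152 + 18))*v(S) = -69 + ((-124 + 77)/(152 + 18))*(15 + 7) = -69 - 47/170*22 = -69 - 517/85 = -6382/85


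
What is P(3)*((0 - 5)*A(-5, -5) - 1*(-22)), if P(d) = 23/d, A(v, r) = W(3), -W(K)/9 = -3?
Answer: -2599/3 ≈ -866.33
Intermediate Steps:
W(K) = 27 (W(K) = -9*(-3) = 27)
A(v, r) = 27
P(3)*((0 - 5)*A(-5, -5) - 1*(-22)) = (23/3)*((0 - 5)*27 - 1*(-22)) = (23*(⅓))*(-5*27 + 22) = 23*(-135 + 22)/3 = (23/3)*(-113) = -2599/3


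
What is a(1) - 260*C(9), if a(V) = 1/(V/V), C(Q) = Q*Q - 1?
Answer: -20799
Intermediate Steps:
C(Q) = -1 + Q² (C(Q) = Q² - 1 = -1 + Q²)
a(V) = 1 (a(V) = 1/1 = 1)
a(1) - 260*C(9) = 1 - 260*(-1 + 9²) = 1 - 260*(-1 + 81) = 1 - 260*80 = 1 - 20800 = -20799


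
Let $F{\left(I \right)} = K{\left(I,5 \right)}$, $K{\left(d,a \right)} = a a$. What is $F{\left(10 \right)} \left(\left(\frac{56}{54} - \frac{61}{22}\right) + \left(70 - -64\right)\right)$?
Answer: $\frac{1964125}{594} \approx 3306.6$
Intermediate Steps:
$K{\left(d,a \right)} = a^{2}$
$F{\left(I \right)} = 25$ ($F{\left(I \right)} = 5^{2} = 25$)
$F{\left(10 \right)} \left(\left(\frac{56}{54} - \frac{61}{22}\right) + \left(70 - -64\right)\right) = 25 \left(\left(\frac{56}{54} - \frac{61}{22}\right) + \left(70 - -64\right)\right) = 25 \left(\left(56 \cdot \frac{1}{54} - \frac{61}{22}\right) + \left(70 + 64\right)\right) = 25 \left(\left(\frac{28}{27} - \frac{61}{22}\right) + 134\right) = 25 \left(- \frac{1031}{594} + 134\right) = 25 \cdot \frac{78565}{594} = \frac{1964125}{594}$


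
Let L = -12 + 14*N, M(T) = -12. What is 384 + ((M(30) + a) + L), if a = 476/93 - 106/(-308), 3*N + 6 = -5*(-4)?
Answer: 2056619/4774 ≈ 430.80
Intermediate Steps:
N = 14/3 (N = -2 + (-5*(-4))/3 = -2 + (1/3)*20 = -2 + 20/3 = 14/3 ≈ 4.6667)
L = 160/3 (L = -12 + 14*(14/3) = -12 + 196/3 = 160/3 ≈ 53.333)
a = 78233/14322 (a = 476*(1/93) - 106*(-1/308) = 476/93 + 53/154 = 78233/14322 ≈ 5.4624)
384 + ((M(30) + a) + L) = 384 + ((-12 + 78233/14322) + 160/3) = 384 + (-93631/14322 + 160/3) = 384 + 223403/4774 = 2056619/4774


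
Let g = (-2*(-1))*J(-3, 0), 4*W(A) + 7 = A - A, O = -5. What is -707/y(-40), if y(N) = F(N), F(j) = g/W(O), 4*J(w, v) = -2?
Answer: -4949/4 ≈ -1237.3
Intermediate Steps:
J(w, v) = -1/2 (J(w, v) = (1/4)*(-2) = -1/2)
W(A) = -7/4 (W(A) = -7/4 + (A - A)/4 = -7/4 + (1/4)*0 = -7/4 + 0 = -7/4)
g = -1 (g = -2*(-1)*(-1/2) = 2*(-1/2) = -1)
F(j) = 4/7 (F(j) = -1/(-7/4) = -1*(-4/7) = 4/7)
y(N) = 4/7
-707/y(-40) = -707/4/7 = -707*7/4 = -4949/4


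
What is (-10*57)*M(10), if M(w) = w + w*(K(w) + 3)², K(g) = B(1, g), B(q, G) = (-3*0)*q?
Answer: -57000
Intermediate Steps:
B(q, G) = 0 (B(q, G) = 0*q = 0)
K(g) = 0
M(w) = 10*w (M(w) = w + w*(0 + 3)² = w + w*3² = w + w*9 = w + 9*w = 10*w)
(-10*57)*M(10) = (-10*57)*(10*10) = -570*100 = -57000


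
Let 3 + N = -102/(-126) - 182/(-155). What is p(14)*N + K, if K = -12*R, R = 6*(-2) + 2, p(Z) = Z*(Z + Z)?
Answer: -129448/465 ≈ -278.38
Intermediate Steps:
p(Z) = 2*Z² (p(Z) = Z*(2*Z) = 2*Z²)
N = -3308/3255 (N = -3 + (-102/(-126) - 182/(-155)) = -3 + (-102*(-1/126) - 182*(-1/155)) = -3 + (17/21 + 182/155) = -3 + 6457/3255 = -3308/3255 ≈ -1.0163)
R = -10 (R = -12 + 2 = -10)
K = 120 (K = -12*(-10) = 120)
p(14)*N + K = (2*14²)*(-3308/3255) + 120 = (2*196)*(-3308/3255) + 120 = 392*(-3308/3255) + 120 = -185248/465 + 120 = -129448/465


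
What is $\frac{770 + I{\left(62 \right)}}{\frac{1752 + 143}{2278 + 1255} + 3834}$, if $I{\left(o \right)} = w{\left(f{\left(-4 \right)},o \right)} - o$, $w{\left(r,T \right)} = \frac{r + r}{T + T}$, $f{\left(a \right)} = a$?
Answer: $\frac{77535218}{419969927} \approx 0.18462$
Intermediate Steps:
$w{\left(r,T \right)} = \frac{r}{T}$ ($w{\left(r,T \right)} = \frac{2 r}{2 T} = 2 r \frac{1}{2 T} = \frac{r}{T}$)
$I{\left(o \right)} = - o - \frac{4}{o}$ ($I{\left(o \right)} = - \frac{4}{o} - o = - o - \frac{4}{o}$)
$\frac{770 + I{\left(62 \right)}}{\frac{1752 + 143}{2278 + 1255} + 3834} = \frac{770 - \left(62 + \frac{4}{62}\right)}{\frac{1752 + 143}{2278 + 1255} + 3834} = \frac{770 - \frac{1924}{31}}{\frac{1895}{3533} + 3834} = \frac{21946}{31 \cdot \frac{13547417}{3533}} = \frac{21946}{31} \cdot \frac{3533}{13547417} = \frac{77535218}{419969927}$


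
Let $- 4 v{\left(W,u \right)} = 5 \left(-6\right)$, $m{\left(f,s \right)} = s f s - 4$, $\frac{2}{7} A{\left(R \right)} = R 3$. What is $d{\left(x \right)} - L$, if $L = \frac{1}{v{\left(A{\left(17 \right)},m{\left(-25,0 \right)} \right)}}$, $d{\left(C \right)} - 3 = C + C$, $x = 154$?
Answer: $\frac{4663}{15} \approx 310.87$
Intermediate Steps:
$A{\left(R \right)} = \frac{21 R}{2}$ ($A{\left(R \right)} = \frac{7 R 3}{2} = \frac{7 \cdot 3 R}{2} = \frac{21 R}{2}$)
$m{\left(f,s \right)} = -4 + f s^{2}$ ($m{\left(f,s \right)} = f s s - 4 = f s^{2} - 4 = -4 + f s^{2}$)
$d{\left(C \right)} = 3 + 2 C$ ($d{\left(C \right)} = 3 + \left(C + C\right) = 3 + 2 C$)
$v{\left(W,u \right)} = \frac{15}{2}$ ($v{\left(W,u \right)} = - \frac{5 \left(-6\right)}{4} = \left(- \frac{1}{4}\right) \left(-30\right) = \frac{15}{2}$)
$L = \frac{2}{15}$ ($L = \frac{1}{\frac{15}{2}} = \frac{2}{15} \approx 0.13333$)
$d{\left(x \right)} - L = \left(3 + 2 \cdot 154\right) - \frac{2}{15} = \left(3 + 308\right) - \frac{2}{15} = 311 - \frac{2}{15} = \frac{4663}{15}$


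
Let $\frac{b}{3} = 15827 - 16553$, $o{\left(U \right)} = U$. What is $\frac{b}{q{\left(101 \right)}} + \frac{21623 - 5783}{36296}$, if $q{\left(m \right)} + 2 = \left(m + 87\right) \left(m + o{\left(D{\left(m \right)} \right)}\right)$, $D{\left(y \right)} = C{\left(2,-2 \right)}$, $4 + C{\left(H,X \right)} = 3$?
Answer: $\frac{26961}{84109} \approx 0.32055$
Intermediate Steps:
$C{\left(H,X \right)} = -1$ ($C{\left(H,X \right)} = -4 + 3 = -1$)
$D{\left(y \right)} = -1$
$q{\left(m \right)} = -2 + \left(-1 + m\right) \left(87 + m\right)$ ($q{\left(m \right)} = -2 + \left(m + 87\right) \left(m - 1\right) = -2 + \left(87 + m\right) \left(-1 + m\right) = -2 + \left(-1 + m\right) \left(87 + m\right)$)
$b = -2178$ ($b = 3 \left(15827 - 16553\right) = 3 \left(-726\right) = -2178$)
$\frac{b}{q{\left(101 \right)}} + \frac{21623 - 5783}{36296} = - \frac{2178}{-89 + 101^{2} + 86 \cdot 101} + \frac{21623 - 5783}{36296} = - \frac{2178}{-89 + 10201 + 8686} + \left(21623 - 5783\right) \frac{1}{36296} = - \frac{2178}{18798} + 15840 \cdot \frac{1}{36296} = \left(-2178\right) \frac{1}{18798} + \frac{1980}{4537} = - \frac{363}{3133} + \frac{1980}{4537} = \frac{26961}{84109}$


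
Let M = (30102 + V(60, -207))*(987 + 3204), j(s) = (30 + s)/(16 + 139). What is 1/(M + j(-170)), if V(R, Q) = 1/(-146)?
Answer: 4526/570988629523 ≈ 7.9266e-9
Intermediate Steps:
V(R, Q) = -1/146
j(s) = 6/31 + s/155 (j(s) = (30 + s)/155 = (30 + s)*(1/155) = 6/31 + s/155)
M = 18418988181/146 (M = (30102 - 1/146)*(987 + 3204) = (4394891/146)*4191 = 18418988181/146 ≈ 1.2616e+8)
1/(M + j(-170)) = 1/(18418988181/146 + (6/31 + (1/155)*(-170))) = 1/(18418988181/146 + (6/31 - 34/31)) = 1/(18418988181/146 - 28/31) = 1/(570988629523/4526) = 4526/570988629523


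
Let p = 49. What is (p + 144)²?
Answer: 37249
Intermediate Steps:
(p + 144)² = (49 + 144)² = 193² = 37249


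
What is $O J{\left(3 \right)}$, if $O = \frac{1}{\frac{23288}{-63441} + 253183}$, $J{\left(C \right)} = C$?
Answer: $\frac{190323}{16062159415} \approx 1.1849 \cdot 10^{-5}$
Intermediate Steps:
$O = \frac{63441}{16062159415}$ ($O = \frac{1}{23288 \left(- \frac{1}{63441}\right) + 253183} = \frac{1}{- \frac{23288}{63441} + 253183} = \frac{1}{\frac{16062159415}{63441}} = \frac{63441}{16062159415} \approx 3.9497 \cdot 10^{-6}$)
$O J{\left(3 \right)} = \frac{63441}{16062159415} \cdot 3 = \frac{190323}{16062159415}$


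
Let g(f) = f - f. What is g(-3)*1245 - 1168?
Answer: -1168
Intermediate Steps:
g(f) = 0
g(-3)*1245 - 1168 = 0*1245 - 1168 = 0 - 1168 = -1168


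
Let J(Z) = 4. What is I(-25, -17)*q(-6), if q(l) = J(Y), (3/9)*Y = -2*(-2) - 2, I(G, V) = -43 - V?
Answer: -104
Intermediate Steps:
Y = 6 (Y = 3*(-2*(-2) - 2) = 3*(4 - 2) = 3*2 = 6)
q(l) = 4
I(-25, -17)*q(-6) = (-43 - 1*(-17))*4 = (-43 + 17)*4 = -26*4 = -104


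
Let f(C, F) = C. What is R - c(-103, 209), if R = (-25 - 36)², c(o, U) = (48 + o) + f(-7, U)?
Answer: 3783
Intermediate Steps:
c(o, U) = 41 + o (c(o, U) = (48 + o) - 7 = 41 + o)
R = 3721 (R = (-61)² = 3721)
R - c(-103, 209) = 3721 - (41 - 103) = 3721 - 1*(-62) = 3721 + 62 = 3783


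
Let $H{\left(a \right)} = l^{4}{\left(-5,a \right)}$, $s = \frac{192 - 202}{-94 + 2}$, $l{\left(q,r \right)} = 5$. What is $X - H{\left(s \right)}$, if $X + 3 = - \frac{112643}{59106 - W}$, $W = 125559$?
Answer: $- \frac{41619841}{66453} \approx -626.3$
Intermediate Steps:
$X = - \frac{86716}{66453}$ ($X = -3 - \frac{112643}{59106 - 125559} = -3 - \frac{112643}{-66453} = -3 - - \frac{112643}{66453} = -3 + \frac{112643}{66453} = - \frac{86716}{66453} \approx -1.3049$)
$s = \frac{5}{46}$ ($s = - \frac{10}{-92} = \left(-10\right) \left(- \frac{1}{92}\right) = \frac{5}{46} \approx 0.1087$)
$H{\left(a \right)} = 625$ ($H{\left(a \right)} = 5^{4} = 625$)
$X - H{\left(s \right)} = - \frac{86716}{66453} - 625 = - \frac{41619841}{66453}$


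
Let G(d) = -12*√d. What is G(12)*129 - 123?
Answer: -123 - 3096*√3 ≈ -5485.4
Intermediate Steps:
G(12)*129 - 123 = -24*√3*129 - 123 = -3096*√3 - 123 = -123 - 3096*√3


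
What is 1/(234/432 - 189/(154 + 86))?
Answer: -240/59 ≈ -4.0678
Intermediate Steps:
1/(234/432 - 189/(154 + 86)) = 1/(234*(1/432) - 189/240) = 1/(13/24 - 189*1/240) = 1/(13/24 - 63/80) = 1/(-59/240) = -240/59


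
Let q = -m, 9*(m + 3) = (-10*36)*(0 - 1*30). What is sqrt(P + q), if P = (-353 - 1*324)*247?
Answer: 4*I*sqrt(10526) ≈ 410.39*I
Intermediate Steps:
m = 1197 (m = -3 + ((-10*36)*(0 - 1*30))/9 = -3 + (-360*(0 - 30))/9 = -3 + (-360*(-30))/9 = -3 + (1/9)*10800 = -3 + 1200 = 1197)
P = -167219 (P = (-353 - 324)*247 = -677*247 = -167219)
q = -1197 (q = -1*1197 = -1197)
sqrt(P + q) = sqrt(-167219 - 1197) = sqrt(-168416) = 4*I*sqrt(10526)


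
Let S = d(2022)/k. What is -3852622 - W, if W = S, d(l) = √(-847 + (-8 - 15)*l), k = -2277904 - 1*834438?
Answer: -3852622 + I*√47353/3112342 ≈ -3.8526e+6 + 6.9918e-5*I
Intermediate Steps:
k = -3112342 (k = -2277904 - 834438 = -3112342)
d(l) = √(-847 - 23*l)
S = -I*√47353/3112342 (S = √(-847 - 23*2022)/(-3112342) = √(-847 - 46506)*(-1/3112342) = √(-47353)*(-1/3112342) = (I*√47353)*(-1/3112342) = -I*√47353/3112342 ≈ -6.9918e-5*I)
W = -I*√47353/3112342 ≈ -6.9918e-5*I
-3852622 - W = -3852622 - (-1)*I*√47353/3112342 = -3852622 + I*√47353/3112342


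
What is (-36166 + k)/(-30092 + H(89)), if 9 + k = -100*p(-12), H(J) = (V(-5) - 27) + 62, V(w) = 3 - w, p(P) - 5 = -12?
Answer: 35475/30049 ≈ 1.1806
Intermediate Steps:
p(P) = -7 (p(P) = 5 - 12 = -7)
H(J) = 43 (H(J) = ((3 - 1*(-5)) - 27) + 62 = ((3 + 5) - 27) + 62 = (8 - 27) + 62 = -19 + 62 = 43)
k = 691 (k = -9 - 100*(-7) = -9 + 700 = 691)
(-36166 + k)/(-30092 + H(89)) = (-36166 + 691)/(-30092 + 43) = -35475/(-30049) = -35475*(-1/30049) = 35475/30049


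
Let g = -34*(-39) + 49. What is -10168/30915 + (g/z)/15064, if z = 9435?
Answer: -96341569133/292927539240 ≈ -0.32889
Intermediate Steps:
g = 1375 (g = 1326 + 49 = 1375)
-10168/30915 + (g/z)/15064 = -10168/30915 + (1375/9435)/15064 = -10168*1/30915 + (1375*(1/9435))*(1/15064) = -10168/30915 + (275/1887)*(1/15064) = -10168/30915 + 275/28425768 = -96341569133/292927539240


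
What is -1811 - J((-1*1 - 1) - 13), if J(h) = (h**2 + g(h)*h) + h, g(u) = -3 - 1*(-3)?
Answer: -2021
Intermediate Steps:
g(u) = 0 (g(u) = -3 + 3 = 0)
J(h) = h + h**2 (J(h) = (h**2 + 0*h) + h = (h**2 + 0) + h = h**2 + h = h + h**2)
-1811 - J((-1*1 - 1) - 13) = -1811 - ((-1*1 - 1) - 13)*(1 + ((-1*1 - 1) - 13)) = -1811 - ((-1 - 1) - 13)*(1 + ((-1 - 1) - 13)) = -1811 - (-2 - 13)*(1 + (-2 - 13)) = -1811 - (-15)*(1 - 15) = -1811 - (-15)*(-14) = -1811 - 1*210 = -1811 - 210 = -2021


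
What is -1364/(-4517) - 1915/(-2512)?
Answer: 12076423/11346704 ≈ 1.0643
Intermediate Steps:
-1364/(-4517) - 1915/(-2512) = -1364*(-1/4517) - 1915*(-1/2512) = 1364/4517 + 1915/2512 = 12076423/11346704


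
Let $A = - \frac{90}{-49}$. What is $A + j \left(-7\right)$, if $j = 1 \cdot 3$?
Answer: $- \frac{939}{49} \approx -19.163$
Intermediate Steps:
$j = 3$
$A = \frac{90}{49}$ ($A = \left(-90\right) \left(- \frac{1}{49}\right) = \frac{90}{49} \approx 1.8367$)
$A + j \left(-7\right) = \frac{90}{49} + 3 \left(-7\right) = \frac{90}{49} - 21 = - \frac{939}{49}$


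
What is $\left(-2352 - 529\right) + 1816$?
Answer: $-1065$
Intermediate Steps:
$\left(-2352 - 529\right) + 1816 = -2881 + 1816 = -1065$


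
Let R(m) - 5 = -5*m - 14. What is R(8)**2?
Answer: 2401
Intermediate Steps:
R(m) = -9 - 5*m (R(m) = 5 + (-5*m - 14) = 5 + (-14 - 5*m) = -9 - 5*m)
R(8)**2 = (-9 - 5*8)**2 = (-9 - 40)**2 = (-49)**2 = 2401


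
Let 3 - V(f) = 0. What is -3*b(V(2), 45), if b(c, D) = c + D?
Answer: -144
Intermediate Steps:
V(f) = 3 (V(f) = 3 - 1*0 = 3 + 0 = 3)
b(c, D) = D + c
-3*b(V(2), 45) = -3*(45 + 3) = -3*48 = -144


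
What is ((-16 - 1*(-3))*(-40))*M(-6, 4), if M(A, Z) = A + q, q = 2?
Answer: -2080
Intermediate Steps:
M(A, Z) = 2 + A (M(A, Z) = A + 2 = 2 + A)
((-16 - 1*(-3))*(-40))*M(-6, 4) = ((-16 - 1*(-3))*(-40))*(2 - 6) = ((-16 + 3)*(-40))*(-4) = -13*(-40)*(-4) = 520*(-4) = -2080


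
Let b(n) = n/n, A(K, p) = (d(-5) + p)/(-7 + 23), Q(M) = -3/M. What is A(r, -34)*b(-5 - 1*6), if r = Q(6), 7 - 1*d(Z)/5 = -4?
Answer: 21/16 ≈ 1.3125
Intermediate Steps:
d(Z) = 55 (d(Z) = 35 - 5*(-4) = 35 + 20 = 55)
r = -1/2 (r = -3/6 = -3*1/6 = -1/2 ≈ -0.50000)
A(K, p) = 55/16 + p/16 (A(K, p) = (55 + p)/(-7 + 23) = (55 + p)/16 = (55 + p)*(1/16) = 55/16 + p/16)
b(n) = 1
A(r, -34)*b(-5 - 1*6) = (55/16 + (1/16)*(-34))*1 = (55/16 - 17/8)*1 = (21/16)*1 = 21/16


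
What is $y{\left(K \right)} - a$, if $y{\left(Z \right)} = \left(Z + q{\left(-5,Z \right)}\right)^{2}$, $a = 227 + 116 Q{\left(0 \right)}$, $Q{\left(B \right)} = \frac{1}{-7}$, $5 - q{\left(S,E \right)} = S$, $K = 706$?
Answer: $\frac{3587119}{7} \approx 5.1245 \cdot 10^{5}$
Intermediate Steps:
$q{\left(S,E \right)} = 5 - S$
$Q{\left(B \right)} = - \frac{1}{7}$
$a = \frac{1473}{7}$ ($a = 227 + 116 \left(- \frac{1}{7}\right) = 227 - \frac{116}{7} = \frac{1473}{7} \approx 210.43$)
$y{\left(Z \right)} = \left(10 + Z\right)^{2}$ ($y{\left(Z \right)} = \left(Z + \left(5 - -5\right)\right)^{2} = \left(Z + \left(5 + 5\right)\right)^{2} = \left(Z + 10\right)^{2} = \left(10 + Z\right)^{2}$)
$y{\left(K \right)} - a = \left(10 + 706\right)^{2} - \frac{1473}{7} = 716^{2} - \frac{1473}{7} = 512656 - \frac{1473}{7} = \frac{3587119}{7}$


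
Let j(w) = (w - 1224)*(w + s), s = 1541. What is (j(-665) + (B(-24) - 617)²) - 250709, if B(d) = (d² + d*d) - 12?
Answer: -1631944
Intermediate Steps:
B(d) = -12 + 2*d² (B(d) = (d² + d²) - 12 = 2*d² - 12 = -12 + 2*d²)
j(w) = (-1224 + w)*(1541 + w) (j(w) = (w - 1224)*(w + 1541) = (-1224 + w)*(1541 + w))
(j(-665) + (B(-24) - 617)²) - 250709 = ((-1886184 + (-665)² + 317*(-665)) + ((-12 + 2*(-24)²) - 617)²) - 250709 = ((-1886184 + 442225 - 210805) + ((-12 + 2*576) - 617)²) - 250709 = (-1654764 + ((-12 + 1152) - 617)²) - 250709 = (-1654764 + (1140 - 617)²) - 250709 = (-1654764 + 523²) - 250709 = (-1654764 + 273529) - 250709 = -1381235 - 250709 = -1631944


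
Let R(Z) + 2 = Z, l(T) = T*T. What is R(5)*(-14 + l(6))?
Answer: 66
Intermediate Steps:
l(T) = T²
R(Z) = -2 + Z
R(5)*(-14 + l(6)) = (-2 + 5)*(-14 + 6²) = 3*(-14 + 36) = 3*22 = 66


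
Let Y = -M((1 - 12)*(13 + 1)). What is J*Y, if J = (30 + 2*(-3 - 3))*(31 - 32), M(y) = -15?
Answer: -270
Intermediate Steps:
J = -18 (J = (30 + 2*(-6))*(-1) = (30 - 12)*(-1) = 18*(-1) = -18)
Y = 15 (Y = -1*(-15) = 15)
J*Y = -18*15 = -270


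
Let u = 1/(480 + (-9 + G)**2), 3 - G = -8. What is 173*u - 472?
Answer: -228275/484 ≈ -471.64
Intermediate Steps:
G = 11 (G = 3 - 1*(-8) = 3 + 8 = 11)
u = 1/484 (u = 1/(480 + (-9 + 11)**2) = 1/(480 + 2**2) = 1/(480 + 4) = 1/484 ≈ 0.0020661)
173*u - 472 = 173*(1/484) - 472 = 173/484 - 472 = -228275/484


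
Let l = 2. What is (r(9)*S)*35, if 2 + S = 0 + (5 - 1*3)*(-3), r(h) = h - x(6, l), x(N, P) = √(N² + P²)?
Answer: -2520 + 560*√10 ≈ -749.13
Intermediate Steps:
r(h) = h - 2*√10 (r(h) = h - √(6² + 2²) = h - √(36 + 4) = h - √40 = h - 2*√10)
S = -8 (S = -2 + (0 + (5 - 1*3)*(-3)) = -2 + (0 + (5 - 3)*(-3)) = -2 + (0 + 2*(-3)) = -2 + (0 - 6) = -2 - 6 = -8)
(r(9)*S)*35 = ((9 - 2*√10)*(-8))*35 = (-72 + 16*√10)*35 = -2520 + 560*√10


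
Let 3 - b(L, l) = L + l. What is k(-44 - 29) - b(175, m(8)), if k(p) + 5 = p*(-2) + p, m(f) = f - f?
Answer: 240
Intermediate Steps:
m(f) = 0
k(p) = -5 - p (k(p) = -5 + (p*(-2) + p) = -5 + (-2*p + p) = -5 - p)
b(L, l) = 3 - L - l (b(L, l) = 3 - (L + l) = 3 + (-L - l) = 3 - L - l)
k(-44 - 29) - b(175, m(8)) = (-5 - (-44 - 29)) - (3 - 1*175 - 1*0) = (-5 - 1*(-73)) - (3 - 175 + 0) = (-5 + 73) - 1*(-172) = 68 + 172 = 240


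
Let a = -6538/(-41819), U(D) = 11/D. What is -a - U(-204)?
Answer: -873743/8531076 ≈ -0.10242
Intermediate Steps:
a = 6538/41819 (a = -6538*(-1/41819) = 6538/41819 ≈ 0.15634)
-a - U(-204) = -1*6538/41819 - 11/(-204) = -6538/41819 - 11*(-1)/204 = -6538/41819 - 1*(-11/204) = -6538/41819 + 11/204 = -873743/8531076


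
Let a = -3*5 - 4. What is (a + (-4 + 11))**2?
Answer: 144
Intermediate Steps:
a = -19 (a = -15 - 4 = -19)
(a + (-4 + 11))**2 = (-19 + (-4 + 11))**2 = (-19 + 7)**2 = (-12)**2 = 144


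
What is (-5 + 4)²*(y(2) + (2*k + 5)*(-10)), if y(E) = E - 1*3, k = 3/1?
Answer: -111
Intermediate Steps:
k = 3 (k = 3*1 = 3)
y(E) = -3 + E (y(E) = E - 3 = -3 + E)
(-5 + 4)²*(y(2) + (2*k + 5)*(-10)) = (-5 + 4)²*((-3 + 2) + (2*3 + 5)*(-10)) = (-1)²*(-1 + (6 + 5)*(-10)) = 1*(-1 + 11*(-10)) = 1*(-1 - 110) = 1*(-111) = -111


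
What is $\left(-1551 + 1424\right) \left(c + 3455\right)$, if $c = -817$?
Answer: $-335026$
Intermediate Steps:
$\left(-1551 + 1424\right) \left(c + 3455\right) = \left(-1551 + 1424\right) \left(-817 + 3455\right) = \left(-127\right) 2638 = -335026$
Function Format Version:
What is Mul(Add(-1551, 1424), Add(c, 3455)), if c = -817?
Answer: -335026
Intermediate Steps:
Mul(Add(-1551, 1424), Add(c, 3455)) = Mul(Add(-1551, 1424), Add(-817, 3455)) = Mul(-127, 2638) = -335026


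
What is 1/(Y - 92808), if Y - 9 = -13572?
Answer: -1/106371 ≈ -9.4011e-6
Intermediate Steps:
Y = -13563 (Y = 9 - 13572 = -13563)
1/(Y - 92808) = 1/(-13563 - 92808) = 1/(-106371) = -1/106371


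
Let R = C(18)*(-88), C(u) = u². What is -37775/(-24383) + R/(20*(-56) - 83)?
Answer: 246883807/9777583 ≈ 25.250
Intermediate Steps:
R = -28512 (R = 18²*(-88) = 324*(-88) = -28512)
-37775/(-24383) + R/(20*(-56) - 83) = -37775/(-24383) - 28512/(20*(-56) - 83) = -37775*(-1/24383) - 28512/(-1120 - 83) = 37775/24383 - 28512/(-1203) = 37775/24383 - 28512*(-1/1203) = 37775/24383 + 9504/401 = 246883807/9777583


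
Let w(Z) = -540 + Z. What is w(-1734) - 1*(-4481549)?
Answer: 4479275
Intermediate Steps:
w(-1734) - 1*(-4481549) = (-540 - 1734) - 1*(-4481549) = -2274 + 4481549 = 4479275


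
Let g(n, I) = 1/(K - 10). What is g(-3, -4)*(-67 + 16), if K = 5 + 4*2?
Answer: -17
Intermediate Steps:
K = 13 (K = 5 + 8 = 13)
g(n, I) = ⅓ (g(n, I) = 1/(13 - 10) = 1/3 = ⅓)
g(-3, -4)*(-67 + 16) = (-67 + 16)/3 = (⅓)*(-51) = -17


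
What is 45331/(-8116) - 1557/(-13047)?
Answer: -192932315/35296484 ≈ -5.4660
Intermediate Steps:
45331/(-8116) - 1557/(-13047) = 45331*(-1/8116) - 1557*(-1/13047) = -45331/8116 + 519/4349 = -192932315/35296484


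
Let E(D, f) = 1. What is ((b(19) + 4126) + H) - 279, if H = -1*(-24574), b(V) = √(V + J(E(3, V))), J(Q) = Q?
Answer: 28421 + 2*√5 ≈ 28425.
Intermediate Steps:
b(V) = √(1 + V) (b(V) = √(V + 1) = √(1 + V))
H = 24574
((b(19) + 4126) + H) - 279 = ((√(1 + 19) + 4126) + 24574) - 279 = ((√20 + 4126) + 24574) - 279 = ((2*√5 + 4126) + 24574) - 279 = ((4126 + 2*√5) + 24574) - 279 = (28700 + 2*√5) - 279 = 28421 + 2*√5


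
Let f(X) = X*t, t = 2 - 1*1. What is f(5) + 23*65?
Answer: 1500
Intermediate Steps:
t = 1 (t = 2 - 1 = 1)
f(X) = X (f(X) = X*1 = X)
f(5) + 23*65 = 5 + 23*65 = 5 + 1495 = 1500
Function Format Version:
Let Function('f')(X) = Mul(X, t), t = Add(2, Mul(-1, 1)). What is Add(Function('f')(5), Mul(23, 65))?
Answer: 1500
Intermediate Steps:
t = 1 (t = Add(2, -1) = 1)
Function('f')(X) = X (Function('f')(X) = Mul(X, 1) = X)
Add(Function('f')(5), Mul(23, 65)) = Add(5, Mul(23, 65)) = Add(5, 1495) = 1500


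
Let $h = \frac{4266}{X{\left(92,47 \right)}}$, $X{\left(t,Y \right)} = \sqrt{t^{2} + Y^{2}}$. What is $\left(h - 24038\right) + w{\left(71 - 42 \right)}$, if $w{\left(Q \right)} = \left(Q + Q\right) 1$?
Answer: $-23980 + \frac{4266 \sqrt{10673}}{10673} \approx -23939.0$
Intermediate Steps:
$w{\left(Q \right)} = 2 Q$ ($w{\left(Q \right)} = 2 Q 1 = 2 Q$)
$X{\left(t,Y \right)} = \sqrt{Y^{2} + t^{2}}$
$h = \frac{4266 \sqrt{10673}}{10673}$ ($h = \frac{4266}{\sqrt{47^{2} + 92^{2}}} = \frac{4266}{\sqrt{2209 + 8464}} = \frac{4266}{\sqrt{10673}} = 4266 \frac{\sqrt{10673}}{10673} = \frac{4266 \sqrt{10673}}{10673} \approx 41.293$)
$\left(h - 24038\right) + w{\left(71 - 42 \right)} = \left(\frac{4266 \sqrt{10673}}{10673} - 24038\right) + 2 \left(71 - 42\right) = \left(-24038 + \frac{4266 \sqrt{10673}}{10673}\right) + 2 \left(71 - 42\right) = \left(-24038 + \frac{4266 \sqrt{10673}}{10673}\right) + 2 \cdot 29 = \left(-24038 + \frac{4266 \sqrt{10673}}{10673}\right) + 58 = -23980 + \frac{4266 \sqrt{10673}}{10673}$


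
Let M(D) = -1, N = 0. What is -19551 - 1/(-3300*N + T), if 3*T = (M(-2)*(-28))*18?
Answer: -3284569/168 ≈ -19551.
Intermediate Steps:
T = 168 (T = (-1*(-28)*18)/3 = (28*18)/3 = (⅓)*504 = 168)
-19551 - 1/(-3300*N + T) = -19551 - 1/(-3300*0 + 168) = -19551 - 1/(0 + 168) = -19551 - 1/168 = -3284569/168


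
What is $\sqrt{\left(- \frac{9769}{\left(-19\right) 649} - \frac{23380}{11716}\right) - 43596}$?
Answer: $\frac{i \sqrt{56871406621360567302}}{36117499} \approx 208.8 i$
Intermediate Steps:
$\sqrt{\left(- \frac{9769}{\left(-19\right) 649} - \frac{23380}{11716}\right) - 43596} = \sqrt{\left(- \frac{9769}{-12331} - \frac{5845}{2929}\right) - 43596} = \sqrt{\left(\left(-9769\right) \left(- \frac{1}{12331}\right) - \frac{5845}{2929}\right) - 43596} = \sqrt{\left(\frac{9769}{12331} - \frac{5845}{2929}\right) - 43596} = \sqrt{- \frac{43461294}{36117499} - 43596} = \sqrt{- \frac{1574621947698}{36117499}} = \frac{i \sqrt{56871406621360567302}}{36117499}$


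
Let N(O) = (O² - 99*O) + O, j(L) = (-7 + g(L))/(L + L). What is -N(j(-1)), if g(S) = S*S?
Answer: 285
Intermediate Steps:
g(S) = S²
j(L) = (-7 + L²)/(2*L) (j(L) = (-7 + L²)/(L + L) = (-7 + L²)/((2*L)) = (-7 + L²)*(1/(2*L)) = (-7 + L²)/(2*L))
N(O) = O² - 98*O
-N(j(-1)) = -(½)*(-7 + (-1)²)/(-1)*(-98 + (½)*(-7 + (-1)²)/(-1)) = -(½)*(-1)*(-7 + 1)*(-98 + (½)*(-1)*(-7 + 1)) = -(½)*(-1)*(-6)*(-98 + (½)*(-1)*(-6)) = -3*(-98 + 3) = -3*(-95) = -1*(-285) = 285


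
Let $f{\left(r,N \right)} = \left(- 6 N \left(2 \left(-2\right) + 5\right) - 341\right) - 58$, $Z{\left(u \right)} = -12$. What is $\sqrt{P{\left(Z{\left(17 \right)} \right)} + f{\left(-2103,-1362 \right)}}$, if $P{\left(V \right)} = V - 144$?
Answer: $\sqrt{7617} \approx 87.275$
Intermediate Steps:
$P{\left(V \right)} = -144 + V$
$f{\left(r,N \right)} = -399 - 6 N$ ($f{\left(r,N \right)} = \left(- 6 N \left(-4 + 5\right) - 341\right) - 58 = \left(- 6 N 1 - 341\right) - 58 = \left(- 6 N - 341\right) - 58 = \left(-341 - 6 N\right) - 58 = -399 - 6 N$)
$\sqrt{P{\left(Z{\left(17 \right)} \right)} + f{\left(-2103,-1362 \right)}} = \sqrt{\left(-144 - 12\right) - -7773} = \sqrt{-156 + \left(-399 + 8172\right)} = \sqrt{-156 + 7773} = \sqrt{7617}$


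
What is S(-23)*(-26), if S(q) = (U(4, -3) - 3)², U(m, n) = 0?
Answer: -234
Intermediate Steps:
S(q) = 9 (S(q) = (0 - 3)² = (-3)² = 9)
S(-23)*(-26) = 9*(-26) = -234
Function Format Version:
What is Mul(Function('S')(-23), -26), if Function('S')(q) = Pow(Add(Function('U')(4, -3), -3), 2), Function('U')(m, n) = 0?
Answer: -234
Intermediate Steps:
Function('S')(q) = 9 (Function('S')(q) = Pow(Add(0, -3), 2) = Pow(-3, 2) = 9)
Mul(Function('S')(-23), -26) = Mul(9, -26) = -234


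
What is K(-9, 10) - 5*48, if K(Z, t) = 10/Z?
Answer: -2170/9 ≈ -241.11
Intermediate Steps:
K(-9, 10) - 5*48 = 10/(-9) - 5*48 = 10*(-1/9) - 240 = -10/9 - 240 = -2170/9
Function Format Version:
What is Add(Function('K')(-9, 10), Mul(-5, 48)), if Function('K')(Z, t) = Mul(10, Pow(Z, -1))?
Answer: Rational(-2170, 9) ≈ -241.11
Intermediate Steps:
Add(Function('K')(-9, 10), Mul(-5, 48)) = Add(Mul(10, Pow(-9, -1)), Mul(-5, 48)) = Add(Mul(10, Rational(-1, 9)), -240) = Add(Rational(-10, 9), -240) = Rational(-2170, 9)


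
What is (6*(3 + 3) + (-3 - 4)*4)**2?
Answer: 64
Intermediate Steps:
(6*(3 + 3) + (-3 - 4)*4)**2 = (6*6 - 7*4)**2 = (36 - 28)**2 = 8**2 = 64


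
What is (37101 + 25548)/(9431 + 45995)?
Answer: 62649/55426 ≈ 1.1303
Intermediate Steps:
(37101 + 25548)/(9431 + 45995) = 62649/55426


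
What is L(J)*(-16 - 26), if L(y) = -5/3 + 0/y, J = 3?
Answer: 70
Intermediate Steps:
L(y) = -5/3 (L(y) = -5*1/3 + 0 = -5/3 + 0 = -5/3)
L(J)*(-16 - 26) = -5*(-16 - 26)/3 = -5/3*(-42) = 70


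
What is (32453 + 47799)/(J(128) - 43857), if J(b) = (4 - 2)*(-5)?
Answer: -80252/43867 ≈ -1.8294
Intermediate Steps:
J(b) = -10 (J(b) = 2*(-5) = -10)
(32453 + 47799)/(J(128) - 43857) = (32453 + 47799)/(-10 - 43857) = 80252/(-43867) = 80252*(-1/43867) = -80252/43867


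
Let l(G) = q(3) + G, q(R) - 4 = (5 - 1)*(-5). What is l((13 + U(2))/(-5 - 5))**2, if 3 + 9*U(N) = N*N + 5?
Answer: 271441/900 ≈ 301.60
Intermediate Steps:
U(N) = 2/9 + N**2/9 (U(N) = -1/3 + (N*N + 5)/9 = -1/3 + (N**2 + 5)/9 = -1/3 + (5 + N**2)/9 = -1/3 + (5/9 + N**2/9) = 2/9 + N**2/9)
q(R) = -16 (q(R) = 4 + (5 - 1)*(-5) = 4 + 4*(-5) = 4 - 20 = -16)
l(G) = -16 + G
l((13 + U(2))/(-5 - 5))**2 = (-16 + (13 + (2/9 + (1/9)*2**2))/(-5 - 5))**2 = (-16 + (13 + (2/9 + (1/9)*4))/(-10))**2 = (-16 + (13 + (2/9 + 4/9))*(-1/10))**2 = (-16 + (13 + 2/3)*(-1/10))**2 = (-16 + (41/3)*(-1/10))**2 = (-16 - 41/30)**2 = (-521/30)**2 = 271441/900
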